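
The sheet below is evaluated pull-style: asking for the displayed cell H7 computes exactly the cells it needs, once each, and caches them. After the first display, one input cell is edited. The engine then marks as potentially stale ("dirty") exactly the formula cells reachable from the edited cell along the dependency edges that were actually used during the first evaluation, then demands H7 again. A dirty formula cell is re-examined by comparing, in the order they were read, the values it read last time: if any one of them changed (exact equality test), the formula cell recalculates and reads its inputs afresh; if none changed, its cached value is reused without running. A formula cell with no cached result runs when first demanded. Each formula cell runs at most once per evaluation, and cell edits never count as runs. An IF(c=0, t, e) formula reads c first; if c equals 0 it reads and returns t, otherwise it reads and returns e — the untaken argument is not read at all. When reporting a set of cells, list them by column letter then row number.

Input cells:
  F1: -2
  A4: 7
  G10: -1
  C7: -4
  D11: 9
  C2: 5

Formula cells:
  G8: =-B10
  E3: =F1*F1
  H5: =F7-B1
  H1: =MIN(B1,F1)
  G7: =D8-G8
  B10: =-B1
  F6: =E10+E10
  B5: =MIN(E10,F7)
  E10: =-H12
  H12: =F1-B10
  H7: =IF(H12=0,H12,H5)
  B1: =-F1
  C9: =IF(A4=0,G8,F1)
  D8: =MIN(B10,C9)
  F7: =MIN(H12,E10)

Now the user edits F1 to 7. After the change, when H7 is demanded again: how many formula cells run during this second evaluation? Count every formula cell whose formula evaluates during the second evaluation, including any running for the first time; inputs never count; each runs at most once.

3 formula cells run: B1, B10, H12.
Note the absorption at H12: it re-runs yet its value is the same, leaving the output's value untouched.

First demand of the output computes:
  B1 = -(-2) = 2
  B10 = -(2) = -2
  H12 = -2 - -2 = 0
  H7 = IF(H12=0: H12=0 -> then branch H12) = 0

After the edit, cleaning proceeds:
  B1: a read changed (F1 -2->7) — executes, giving -7.
  B10: a read changed (B1 2->-7) — executes, giving 7.
  H12: a read changed (F1 -2->7; B10 -2->7) — executes, giving 0 — identical to its old value.
  H7: dirty, but its reads are unchanged (H12 unchanged, H12 unchanged); cached 0 stands.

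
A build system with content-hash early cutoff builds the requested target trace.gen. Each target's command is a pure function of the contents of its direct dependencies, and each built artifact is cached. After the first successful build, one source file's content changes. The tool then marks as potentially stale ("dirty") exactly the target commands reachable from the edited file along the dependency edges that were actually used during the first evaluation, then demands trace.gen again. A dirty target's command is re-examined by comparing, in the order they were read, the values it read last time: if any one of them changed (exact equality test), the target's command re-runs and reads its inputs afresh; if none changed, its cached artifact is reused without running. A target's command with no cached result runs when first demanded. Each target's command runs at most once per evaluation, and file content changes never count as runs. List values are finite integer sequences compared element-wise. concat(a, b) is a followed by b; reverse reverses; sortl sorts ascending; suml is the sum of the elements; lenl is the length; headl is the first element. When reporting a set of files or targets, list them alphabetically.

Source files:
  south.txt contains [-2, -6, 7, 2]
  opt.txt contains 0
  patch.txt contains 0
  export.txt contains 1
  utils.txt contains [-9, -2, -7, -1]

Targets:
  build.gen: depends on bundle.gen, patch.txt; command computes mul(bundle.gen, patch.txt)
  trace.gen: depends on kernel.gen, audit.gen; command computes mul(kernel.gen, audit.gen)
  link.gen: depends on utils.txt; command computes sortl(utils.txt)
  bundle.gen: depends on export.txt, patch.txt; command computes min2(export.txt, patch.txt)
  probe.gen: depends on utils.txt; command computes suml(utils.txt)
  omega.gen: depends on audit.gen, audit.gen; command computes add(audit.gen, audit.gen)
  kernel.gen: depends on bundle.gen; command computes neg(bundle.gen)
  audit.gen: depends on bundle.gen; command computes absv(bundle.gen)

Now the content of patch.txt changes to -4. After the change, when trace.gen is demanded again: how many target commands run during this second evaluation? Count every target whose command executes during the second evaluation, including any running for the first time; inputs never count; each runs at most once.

Target commands that run: audit.gen, bundle.gen, kernel.gen, trace.gen — 4 in total.

First evaluation (everything demanded from the output):
  bundle.gen = min2(1, 0) = 0
  audit.gen = absv(0) = 0
  kernel.gen = neg(0) = 0
  trace.gen = mul(0, 0) = 0

Propagation after the edit:
  bundle.gen: runs — patch.txt 0->-4; result -4.
  audit.gen: runs — bundle.gen 0->-4; result 4.
  kernel.gen: runs — bundle.gen 0->-4; result 4.
  trace.gen: runs — kernel.gen 0->4; audit.gen 0->4; result 16.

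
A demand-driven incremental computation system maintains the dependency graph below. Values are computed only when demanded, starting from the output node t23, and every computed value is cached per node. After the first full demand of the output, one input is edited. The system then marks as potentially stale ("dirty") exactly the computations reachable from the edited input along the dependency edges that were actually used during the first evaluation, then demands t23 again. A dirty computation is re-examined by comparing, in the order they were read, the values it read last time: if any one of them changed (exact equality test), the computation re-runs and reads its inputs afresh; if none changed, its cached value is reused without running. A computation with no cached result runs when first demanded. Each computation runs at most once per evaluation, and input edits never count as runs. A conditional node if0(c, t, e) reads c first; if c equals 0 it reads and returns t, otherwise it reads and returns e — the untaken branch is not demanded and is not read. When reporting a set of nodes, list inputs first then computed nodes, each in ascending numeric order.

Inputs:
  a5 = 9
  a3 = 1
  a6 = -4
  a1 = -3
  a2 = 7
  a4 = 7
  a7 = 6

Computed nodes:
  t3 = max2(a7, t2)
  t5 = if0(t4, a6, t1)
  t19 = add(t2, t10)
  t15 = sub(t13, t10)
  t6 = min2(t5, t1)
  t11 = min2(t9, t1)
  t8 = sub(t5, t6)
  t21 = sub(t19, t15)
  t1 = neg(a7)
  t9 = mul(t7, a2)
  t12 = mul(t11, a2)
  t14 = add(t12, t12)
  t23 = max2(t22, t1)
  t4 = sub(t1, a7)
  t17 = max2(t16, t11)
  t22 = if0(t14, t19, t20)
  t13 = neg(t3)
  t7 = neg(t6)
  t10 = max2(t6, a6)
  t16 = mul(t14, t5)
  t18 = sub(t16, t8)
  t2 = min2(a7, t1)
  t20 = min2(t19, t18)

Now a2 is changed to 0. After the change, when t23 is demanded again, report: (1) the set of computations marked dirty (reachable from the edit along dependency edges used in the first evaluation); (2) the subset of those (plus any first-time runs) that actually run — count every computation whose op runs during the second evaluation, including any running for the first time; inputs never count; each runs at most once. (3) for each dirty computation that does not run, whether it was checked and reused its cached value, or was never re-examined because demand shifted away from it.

Marked dirty: t9, t11, t12, t14, t16, t18, t20, t22, t23.
Computations that run: t9, t11, t12, t14, t22 — 5 in total.
Checked but reused from cache: t23.
Never re-examined (demand shifted away): t16, t18, t20.
Key observation: a condition flipped, so demand moved to the other branch — t16, t18, t20 are never re-examined.

First evaluation (everything demanded from the output):
  t1 = neg(6) = -6
  t2 = min2(6, -6) = -6
  t4 = sub(-6, 6) = -12
  t5 = if0(t4=-12 -> else branch t1) = -6
  t6 = min2(-6, -6) = -6
  t7 = neg(-6) = 6
  t8 = sub(-6, -6) = 0
  t9 = mul(6, 7) = 42
  t10 = max2(-6, -4) = -4
  t11 = min2(42, -6) = -6
  t12 = mul(-6, 7) = -42
  t14 = add(-42, -42) = -84
  t16 = mul(-84, -6) = 504
  t18 = sub(504, 0) = 504
  t19 = add(-6, -4) = -10
  t20 = min2(-10, 504) = -10
  t22 = if0(t14=-84 -> else branch t20) = -10
  t23 = max2(-10, -6) = -6

Propagation after the edit:
  t9: runs — a2 7->0; result 0.
  t11: runs — t9 42->0; result -6 (same value as before).
  t12: runs — a2 7->0; result 0.
  t14: runs — t12 -42->0; t12 -42->0; result 0.
  t16: marked dirty but never re-examined — demand shifted away from it.
  t18: marked dirty but never re-examined — demand shifted away from it.
  t20: marked dirty but never re-examined — demand shifted away from it.
  t22: runs — t14 -84->0; result -10 (same value as before).
  t23: checked — values it read are unchanged (t22 unchanged, t1 unchanged); reused cached -6 without running.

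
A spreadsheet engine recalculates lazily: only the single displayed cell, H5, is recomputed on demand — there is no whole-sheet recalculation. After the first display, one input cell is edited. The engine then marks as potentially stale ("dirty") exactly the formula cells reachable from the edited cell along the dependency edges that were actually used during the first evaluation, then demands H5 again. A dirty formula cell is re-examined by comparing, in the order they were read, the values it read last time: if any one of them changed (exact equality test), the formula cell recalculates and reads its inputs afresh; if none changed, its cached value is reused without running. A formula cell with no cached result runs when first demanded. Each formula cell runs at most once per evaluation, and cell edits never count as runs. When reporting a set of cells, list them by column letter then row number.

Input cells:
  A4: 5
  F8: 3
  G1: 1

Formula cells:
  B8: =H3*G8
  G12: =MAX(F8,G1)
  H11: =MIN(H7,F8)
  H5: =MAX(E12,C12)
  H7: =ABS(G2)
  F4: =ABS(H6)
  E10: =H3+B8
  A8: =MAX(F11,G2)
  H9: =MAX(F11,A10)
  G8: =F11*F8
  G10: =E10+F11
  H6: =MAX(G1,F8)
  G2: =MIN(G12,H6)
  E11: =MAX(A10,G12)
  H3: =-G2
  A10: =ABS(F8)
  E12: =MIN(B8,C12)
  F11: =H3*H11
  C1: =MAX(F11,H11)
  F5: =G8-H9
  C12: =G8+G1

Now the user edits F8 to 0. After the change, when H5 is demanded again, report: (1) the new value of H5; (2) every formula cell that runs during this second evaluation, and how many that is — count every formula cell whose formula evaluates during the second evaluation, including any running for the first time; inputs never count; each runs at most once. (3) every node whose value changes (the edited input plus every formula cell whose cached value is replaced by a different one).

First evaluation (everything demanded from the output):
  G12 = MAX(3, 1) = 3
  H6 = MAX(1, 3) = 3
  G2 = MIN(3, 3) = 3
  H3 = -(3) = -3
  H7 = ABS(3) = 3
  H11 = MIN(3, 3) = 3
  F11 = -3 * 3 = -9
  G8 = -9 * 3 = -27
  B8 = -3 * -27 = 81
  C12 = -27 + 1 = -26
  E12 = MIN(81, -26) = -26
  H5 = MAX(-26, -26) = -26

Propagation after the edit:
  G12: runs — F8 3->0; result 1.
  H6: runs — F8 3->0; result 1.
  G2: runs — G12 3->1; H6 3->1; result 1.
  H3: runs — G2 3->1; result -1.
  H7: runs — G2 3->1; result 1.
  H11: runs — H7 3->1; F8 3->0; result 0.
  F11: runs — H3 -3->-1; H11 3->0; result 0.
  G8: runs — F11 -9->0; F8 3->0; result 0.
  B8: runs — H3 -3->-1; G8 -27->0; result 0.
  C12: runs — G8 -27->0; result 1.
  E12: runs — B8 81->0; C12 -26->1; result 0.
  H5: runs — E12 -26->0; C12 -26->1; result 1.

New value of H5: 1.
Formula cells that run: B8, C12, E12, F11, G2, G8, G12, H3, H5, H6, H7, H11 — 12 in total.
Values that change: B8, C12, E12, F8, F11, G2, G8, G12, H3, H5, H6, H7, H11.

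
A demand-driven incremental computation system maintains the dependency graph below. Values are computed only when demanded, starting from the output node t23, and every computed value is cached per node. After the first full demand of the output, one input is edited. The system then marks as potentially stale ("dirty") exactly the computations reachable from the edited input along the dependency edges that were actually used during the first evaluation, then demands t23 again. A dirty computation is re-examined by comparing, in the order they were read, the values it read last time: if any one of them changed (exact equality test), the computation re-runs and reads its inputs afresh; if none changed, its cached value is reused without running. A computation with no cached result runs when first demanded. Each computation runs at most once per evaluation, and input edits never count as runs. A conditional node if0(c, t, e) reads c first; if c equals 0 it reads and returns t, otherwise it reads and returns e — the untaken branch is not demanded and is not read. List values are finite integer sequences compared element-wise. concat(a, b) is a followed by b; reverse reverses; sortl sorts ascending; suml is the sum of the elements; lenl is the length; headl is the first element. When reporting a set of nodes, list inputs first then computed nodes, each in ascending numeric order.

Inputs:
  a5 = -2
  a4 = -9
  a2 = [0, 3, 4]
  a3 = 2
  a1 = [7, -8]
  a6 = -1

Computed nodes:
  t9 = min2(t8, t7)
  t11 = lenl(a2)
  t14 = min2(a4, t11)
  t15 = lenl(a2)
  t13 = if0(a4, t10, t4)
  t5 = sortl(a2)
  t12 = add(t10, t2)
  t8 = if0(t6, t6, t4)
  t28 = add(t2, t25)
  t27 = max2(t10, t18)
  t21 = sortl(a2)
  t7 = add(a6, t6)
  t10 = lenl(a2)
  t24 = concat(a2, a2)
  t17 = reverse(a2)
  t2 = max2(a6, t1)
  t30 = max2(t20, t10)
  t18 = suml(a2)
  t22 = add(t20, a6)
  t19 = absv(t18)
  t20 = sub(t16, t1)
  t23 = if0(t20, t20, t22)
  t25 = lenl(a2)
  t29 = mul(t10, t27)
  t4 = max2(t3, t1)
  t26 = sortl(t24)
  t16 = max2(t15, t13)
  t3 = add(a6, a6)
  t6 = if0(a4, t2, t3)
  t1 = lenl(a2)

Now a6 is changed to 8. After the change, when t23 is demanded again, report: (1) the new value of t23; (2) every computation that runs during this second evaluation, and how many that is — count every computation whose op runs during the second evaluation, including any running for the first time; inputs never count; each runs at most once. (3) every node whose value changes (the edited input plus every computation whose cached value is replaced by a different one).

First evaluation (everything demanded from the output):
  t1 = lenl([0, 3, 4]) = 3
  t3 = add(-1, -1) = -2
  t4 = max2(-2, 3) = 3
  t13 = if0(a4=-9 -> else branch t4) = 3
  t15 = lenl([0, 3, 4]) = 3
  t16 = max2(3, 3) = 3
  t20 = sub(3, 3) = 0
  t23 = if0(t20=0 -> then branch t20) = 0

Propagation after the edit:
  t3: runs — a6 -1->8; a6 -1->8; result 16.
  t4: runs — t3 -2->16; result 16.
  t13: runs — t4 3->16; result 16.
  t16: runs — t13 3->16; result 16.
  t20: runs — t16 3->16; result 13.
  t22: demanded for the first time — runs, produces 21.
  t23: runs — t20 0->13; t20 0->13; result 21.

Key observation: a condition flipped, so demand reaches new nodes — t22 runs for the first time.

New value of t23: 21.
Computations that run: t3, t4, t13, t16, t20, t22, t23 — 7 in total.
Values that change: a6, t3, t4, t13, t16, t20, t23.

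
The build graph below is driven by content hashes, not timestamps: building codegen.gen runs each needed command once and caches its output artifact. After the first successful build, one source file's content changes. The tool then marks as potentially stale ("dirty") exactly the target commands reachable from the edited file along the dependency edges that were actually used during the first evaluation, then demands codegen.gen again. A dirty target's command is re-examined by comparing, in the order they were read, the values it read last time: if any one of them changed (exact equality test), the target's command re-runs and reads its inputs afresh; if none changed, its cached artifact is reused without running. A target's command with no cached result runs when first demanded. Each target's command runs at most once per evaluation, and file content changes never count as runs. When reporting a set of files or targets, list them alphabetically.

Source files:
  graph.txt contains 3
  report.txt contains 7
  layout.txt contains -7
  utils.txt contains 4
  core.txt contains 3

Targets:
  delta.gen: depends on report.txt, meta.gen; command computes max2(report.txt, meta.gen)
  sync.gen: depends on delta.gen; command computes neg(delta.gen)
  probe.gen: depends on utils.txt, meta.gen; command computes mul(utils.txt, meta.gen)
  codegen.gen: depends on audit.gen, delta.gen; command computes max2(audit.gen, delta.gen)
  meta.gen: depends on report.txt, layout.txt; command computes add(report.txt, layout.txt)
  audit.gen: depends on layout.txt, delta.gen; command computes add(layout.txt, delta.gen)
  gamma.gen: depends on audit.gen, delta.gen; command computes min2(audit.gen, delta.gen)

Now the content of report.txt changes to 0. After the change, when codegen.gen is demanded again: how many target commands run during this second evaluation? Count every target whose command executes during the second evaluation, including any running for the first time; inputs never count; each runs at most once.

Run set: audit.gen, codegen.gen, delta.gen, meta.gen (4 run).

Initial pass — values computed on the first demand:
  meta.gen = add(7, -7) = 0
  delta.gen = max2(7, 0) = 7
  audit.gen = add(-7, 7) = 0
  codegen.gen = max2(0, 7) = 7

Second demand — change propagation:
  meta.gen: re-runs because report.txt 7->0; new result -7.
  delta.gen: re-runs because report.txt 7->0; meta.gen 0->-7; new result 0.
  audit.gen: re-runs because delta.gen 7->0; new result -7.
  codegen.gen: re-runs because audit.gen 0->-7; delta.gen 7->0; new result 0.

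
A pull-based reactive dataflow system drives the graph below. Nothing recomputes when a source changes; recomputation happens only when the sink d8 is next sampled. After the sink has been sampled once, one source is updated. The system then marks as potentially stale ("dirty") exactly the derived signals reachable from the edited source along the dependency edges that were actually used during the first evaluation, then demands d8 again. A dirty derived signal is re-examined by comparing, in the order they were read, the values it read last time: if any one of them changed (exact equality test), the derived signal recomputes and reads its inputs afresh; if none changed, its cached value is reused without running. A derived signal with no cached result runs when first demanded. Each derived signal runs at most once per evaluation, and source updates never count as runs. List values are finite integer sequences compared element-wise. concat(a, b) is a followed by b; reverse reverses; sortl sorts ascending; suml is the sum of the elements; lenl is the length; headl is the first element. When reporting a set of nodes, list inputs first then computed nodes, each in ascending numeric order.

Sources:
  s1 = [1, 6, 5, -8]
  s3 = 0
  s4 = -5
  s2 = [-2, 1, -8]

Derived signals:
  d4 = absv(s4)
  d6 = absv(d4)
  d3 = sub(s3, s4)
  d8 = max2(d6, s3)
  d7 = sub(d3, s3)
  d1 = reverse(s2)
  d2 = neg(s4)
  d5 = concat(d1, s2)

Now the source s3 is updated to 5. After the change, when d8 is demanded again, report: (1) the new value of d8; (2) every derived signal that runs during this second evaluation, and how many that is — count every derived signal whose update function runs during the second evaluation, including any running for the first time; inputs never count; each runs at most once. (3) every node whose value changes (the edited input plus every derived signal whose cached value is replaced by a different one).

First evaluation (everything demanded from the output):
  d4 = absv(-5) = 5
  d6 = absv(5) = 5
  d8 = max2(5, 0) = 5

Propagation after the edit:
  d8: runs — s3 0->5; result 5 (same value as before).

New value of d8: 5.
Derived signals that run: d8 — 1 in total.
Values that change: s3.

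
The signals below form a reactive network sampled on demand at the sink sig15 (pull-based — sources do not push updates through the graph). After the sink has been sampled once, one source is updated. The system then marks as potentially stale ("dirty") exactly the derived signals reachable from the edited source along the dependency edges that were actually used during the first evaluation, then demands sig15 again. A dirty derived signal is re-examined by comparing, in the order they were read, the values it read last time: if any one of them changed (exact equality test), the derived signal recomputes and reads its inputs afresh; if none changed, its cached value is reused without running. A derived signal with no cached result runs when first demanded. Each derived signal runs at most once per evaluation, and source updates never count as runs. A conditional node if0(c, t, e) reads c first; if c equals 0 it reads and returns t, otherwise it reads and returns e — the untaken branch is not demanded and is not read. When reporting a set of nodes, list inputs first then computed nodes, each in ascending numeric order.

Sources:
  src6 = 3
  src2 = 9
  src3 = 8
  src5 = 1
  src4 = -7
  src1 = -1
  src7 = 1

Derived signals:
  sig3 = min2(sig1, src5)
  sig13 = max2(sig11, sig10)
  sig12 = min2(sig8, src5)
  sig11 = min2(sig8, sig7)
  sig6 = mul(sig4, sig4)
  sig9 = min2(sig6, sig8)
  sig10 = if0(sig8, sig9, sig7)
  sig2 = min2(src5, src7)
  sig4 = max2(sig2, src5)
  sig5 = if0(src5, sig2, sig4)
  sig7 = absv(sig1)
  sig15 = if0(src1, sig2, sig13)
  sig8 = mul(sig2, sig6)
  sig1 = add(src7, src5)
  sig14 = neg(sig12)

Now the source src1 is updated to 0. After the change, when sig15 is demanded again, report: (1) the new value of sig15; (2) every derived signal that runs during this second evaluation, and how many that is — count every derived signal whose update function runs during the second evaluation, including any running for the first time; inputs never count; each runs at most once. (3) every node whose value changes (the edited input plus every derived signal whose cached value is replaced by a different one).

sig15 now evaluates to 1.
Run set: sig15 (1 run).
Changed values: src1, sig15.

Initial pass — values computed on the first demand:
  sig1 = add(1, 1) = 2
  sig2 = min2(1, 1) = 1
  sig4 = max2(1, 1) = 1
  sig6 = mul(1, 1) = 1
  sig7 = absv(2) = 2
  sig8 = mul(1, 1) = 1
  sig10 = if0(sig8=1 -> else branch sig7) = 2
  sig11 = min2(1, 2) = 1
  sig13 = max2(1, 2) = 2
  sig15 = if0(src1=-1 -> else branch sig13) = 2

Second demand — change propagation:
  sig15: re-runs because src1 -1->0; new result 1.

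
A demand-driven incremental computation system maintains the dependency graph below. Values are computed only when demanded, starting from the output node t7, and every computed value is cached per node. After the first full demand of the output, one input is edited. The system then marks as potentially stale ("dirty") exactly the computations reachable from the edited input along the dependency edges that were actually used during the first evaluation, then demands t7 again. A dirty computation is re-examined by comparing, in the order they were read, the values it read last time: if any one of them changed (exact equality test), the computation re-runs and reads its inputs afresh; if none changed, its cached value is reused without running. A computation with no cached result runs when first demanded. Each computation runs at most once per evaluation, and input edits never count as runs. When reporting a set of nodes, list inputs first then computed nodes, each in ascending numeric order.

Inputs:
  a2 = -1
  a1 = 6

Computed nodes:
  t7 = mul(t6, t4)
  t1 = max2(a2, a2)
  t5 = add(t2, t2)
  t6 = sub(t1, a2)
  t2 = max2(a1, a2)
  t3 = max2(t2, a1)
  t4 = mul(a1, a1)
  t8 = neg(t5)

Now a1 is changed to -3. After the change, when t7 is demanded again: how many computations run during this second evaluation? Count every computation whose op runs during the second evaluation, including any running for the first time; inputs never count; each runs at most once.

Computations that run: t4, t7 — 2 in total.

First evaluation (everything demanded from the output):
  t1 = max2(-1, -1) = -1
  t4 = mul(6, 6) = 36
  t6 = sub(-1, -1) = 0
  t7 = mul(0, 36) = 0

Propagation after the edit:
  t4: runs — a1 6->-3; a1 6->-3; result 9.
  t7: runs — t4 36->9; result 0 (same value as before).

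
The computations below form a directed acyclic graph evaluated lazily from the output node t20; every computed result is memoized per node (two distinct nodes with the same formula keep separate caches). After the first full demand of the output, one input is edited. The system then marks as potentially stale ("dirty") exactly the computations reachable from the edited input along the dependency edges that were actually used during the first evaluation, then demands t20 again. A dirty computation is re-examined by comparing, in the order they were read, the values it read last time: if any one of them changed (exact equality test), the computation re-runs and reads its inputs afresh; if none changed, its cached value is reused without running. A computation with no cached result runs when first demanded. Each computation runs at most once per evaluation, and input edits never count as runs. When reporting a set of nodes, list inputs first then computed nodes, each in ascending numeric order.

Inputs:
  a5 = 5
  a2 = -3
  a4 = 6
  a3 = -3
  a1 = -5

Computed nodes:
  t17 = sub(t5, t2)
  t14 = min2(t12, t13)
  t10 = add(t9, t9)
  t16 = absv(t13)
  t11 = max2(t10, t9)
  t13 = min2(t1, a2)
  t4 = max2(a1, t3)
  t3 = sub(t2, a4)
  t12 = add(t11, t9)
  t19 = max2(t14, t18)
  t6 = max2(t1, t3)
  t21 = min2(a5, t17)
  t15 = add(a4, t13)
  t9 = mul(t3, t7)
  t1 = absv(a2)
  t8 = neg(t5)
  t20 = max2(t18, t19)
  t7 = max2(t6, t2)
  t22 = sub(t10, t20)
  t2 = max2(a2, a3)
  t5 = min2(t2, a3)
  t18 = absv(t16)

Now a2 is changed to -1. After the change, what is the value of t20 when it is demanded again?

Demanding t20 again yields 1.

First demand of the output computes:
  t1 = absv(-3) = 3
  t2 = max2(-3, -3) = -3
  t3 = sub(-3, 6) = -9
  t6 = max2(3, -9) = 3
  t7 = max2(3, -3) = 3
  t9 = mul(-9, 3) = -27
  t10 = add(-27, -27) = -54
  t11 = max2(-54, -27) = -27
  t12 = add(-27, -27) = -54
  t13 = min2(3, -3) = -3
  t14 = min2(-54, -3) = -54
  t16 = absv(-3) = 3
  t18 = absv(3) = 3
  t19 = max2(-54, 3) = 3
  t20 = max2(3, 3) = 3

After the edit, cleaning proceeds:
  t1: a read changed (a2 -3->-1) — executes, giving 1.
  t2: a read changed (a2 -3->-1) — executes, giving -1.
  t3: a read changed (t2 -3->-1) — executes, giving -7.
  t6: a read changed (t1 3->1; t3 -9->-7) — executes, giving 1.
  t7: a read changed (t6 3->1; t2 -3->-1) — executes, giving 1.
  t9: a read changed (t3 -9->-7; t7 3->1) — executes, giving -7.
  t10: a read changed (t9 -27->-7; t9 -27->-7) — executes, giving -14.
  t11: a read changed (t10 -54->-14; t9 -27->-7) — executes, giving -7.
  t12: a read changed (t11 -27->-7; t9 -27->-7) — executes, giving -14.
  t13: a read changed (t1 3->1; a2 -3->-1) — executes, giving -1.
  t14: a read changed (t12 -54->-14; t13 -3->-1) — executes, giving -14.
  t16: a read changed (t13 -3->-1) — executes, giving 1.
  t18: a read changed (t16 3->1) — executes, giving 1.
  t19: a read changed (t14 -54->-14; t18 3->1) — executes, giving 1.
  t20: a read changed (t18 3->1; t19 3->1) — executes, giving 1.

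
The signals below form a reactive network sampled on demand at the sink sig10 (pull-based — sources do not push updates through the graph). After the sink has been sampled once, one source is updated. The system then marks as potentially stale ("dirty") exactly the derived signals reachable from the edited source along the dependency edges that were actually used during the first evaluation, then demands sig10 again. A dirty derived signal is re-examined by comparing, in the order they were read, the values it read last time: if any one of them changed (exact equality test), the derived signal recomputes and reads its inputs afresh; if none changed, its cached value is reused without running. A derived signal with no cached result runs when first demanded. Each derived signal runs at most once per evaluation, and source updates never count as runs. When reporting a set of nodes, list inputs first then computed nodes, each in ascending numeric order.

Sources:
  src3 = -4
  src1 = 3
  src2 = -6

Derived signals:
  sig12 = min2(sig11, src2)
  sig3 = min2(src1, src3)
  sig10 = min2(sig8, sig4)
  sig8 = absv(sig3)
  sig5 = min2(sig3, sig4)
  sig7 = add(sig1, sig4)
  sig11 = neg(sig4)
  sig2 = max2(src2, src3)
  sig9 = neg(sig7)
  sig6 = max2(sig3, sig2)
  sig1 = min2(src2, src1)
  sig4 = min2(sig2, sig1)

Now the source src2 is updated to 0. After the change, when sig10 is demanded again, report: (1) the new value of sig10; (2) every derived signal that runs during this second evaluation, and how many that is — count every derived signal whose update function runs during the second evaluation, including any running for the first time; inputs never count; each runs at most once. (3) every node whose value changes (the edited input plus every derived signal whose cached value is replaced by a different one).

sig10 now evaluates to 0.
Run set: sig1, sig2, sig4, sig10 (4 run).
Changed values: src2, sig1, sig2, sig4, sig10.

Initial pass — values computed on the first demand:
  sig1 = min2(-6, 3) = -6
  sig2 = max2(-6, -4) = -4
  sig3 = min2(3, -4) = -4
  sig4 = min2(-4, -6) = -6
  sig8 = absv(-4) = 4
  sig10 = min2(4, -6) = -6

Second demand — change propagation:
  sig1: re-runs because src2 -6->0; new result 0.
  sig2: re-runs because src2 -6->0; new result 0.
  sig4: re-runs because sig2 -4->0; sig1 -6->0; new result 0.
  sig10: re-runs because sig4 -6->0; new result 0.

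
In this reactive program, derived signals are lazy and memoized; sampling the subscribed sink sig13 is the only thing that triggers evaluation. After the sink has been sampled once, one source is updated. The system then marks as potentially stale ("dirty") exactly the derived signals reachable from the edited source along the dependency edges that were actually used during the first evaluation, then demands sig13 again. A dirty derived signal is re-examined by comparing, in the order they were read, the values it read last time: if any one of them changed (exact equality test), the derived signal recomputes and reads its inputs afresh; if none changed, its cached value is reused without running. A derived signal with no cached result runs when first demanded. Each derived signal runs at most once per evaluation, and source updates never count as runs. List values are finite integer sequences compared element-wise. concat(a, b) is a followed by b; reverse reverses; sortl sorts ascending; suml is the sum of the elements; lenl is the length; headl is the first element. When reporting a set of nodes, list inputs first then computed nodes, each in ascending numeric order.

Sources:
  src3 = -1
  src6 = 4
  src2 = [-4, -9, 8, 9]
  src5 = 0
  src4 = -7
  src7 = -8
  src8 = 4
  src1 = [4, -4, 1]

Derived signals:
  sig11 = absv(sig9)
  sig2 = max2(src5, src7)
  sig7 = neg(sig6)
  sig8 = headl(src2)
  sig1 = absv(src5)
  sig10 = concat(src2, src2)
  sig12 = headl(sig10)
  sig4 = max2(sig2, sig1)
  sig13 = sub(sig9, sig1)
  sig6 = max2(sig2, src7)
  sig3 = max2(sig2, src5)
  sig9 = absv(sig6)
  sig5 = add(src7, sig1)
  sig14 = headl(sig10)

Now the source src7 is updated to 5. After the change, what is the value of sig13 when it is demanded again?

First demand of the output computes:
  sig1 = absv(0) = 0
  sig2 = max2(0, -8) = 0
  sig6 = max2(0, -8) = 0
  sig9 = absv(0) = 0
  sig13 = sub(0, 0) = 0

After the edit, cleaning proceeds:
  sig2: a read changed (src7 -8->5) — executes, giving 5.
  sig6: a read changed (sig2 0->5; src7 -8->5) — executes, giving 5.
  sig9: a read changed (sig6 0->5) — executes, giving 5.
  sig13: a read changed (sig9 0->5) — executes, giving 5.

Demanding sig13 again yields 5.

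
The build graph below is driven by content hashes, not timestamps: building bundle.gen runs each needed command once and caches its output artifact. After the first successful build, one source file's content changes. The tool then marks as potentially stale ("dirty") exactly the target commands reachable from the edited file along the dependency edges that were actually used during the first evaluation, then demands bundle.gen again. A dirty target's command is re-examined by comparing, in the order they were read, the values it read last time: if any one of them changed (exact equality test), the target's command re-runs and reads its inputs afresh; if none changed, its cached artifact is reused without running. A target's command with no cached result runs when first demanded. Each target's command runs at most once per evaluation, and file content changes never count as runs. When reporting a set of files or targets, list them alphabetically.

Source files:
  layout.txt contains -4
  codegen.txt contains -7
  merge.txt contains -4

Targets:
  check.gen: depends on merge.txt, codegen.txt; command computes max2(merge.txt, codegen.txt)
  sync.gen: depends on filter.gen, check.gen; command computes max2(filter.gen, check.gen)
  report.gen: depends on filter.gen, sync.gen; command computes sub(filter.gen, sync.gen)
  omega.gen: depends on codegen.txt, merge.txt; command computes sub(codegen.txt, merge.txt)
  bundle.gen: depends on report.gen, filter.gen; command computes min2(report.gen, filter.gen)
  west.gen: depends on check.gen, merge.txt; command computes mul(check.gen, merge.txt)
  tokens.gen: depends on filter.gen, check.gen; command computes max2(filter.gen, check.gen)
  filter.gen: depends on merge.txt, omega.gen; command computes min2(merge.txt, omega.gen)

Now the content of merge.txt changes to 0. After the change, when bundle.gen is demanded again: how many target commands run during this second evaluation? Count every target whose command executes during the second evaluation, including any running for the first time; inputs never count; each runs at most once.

Run set: bundle.gen, check.gen, filter.gen, omega.gen, report.gen, sync.gen (6 run).

Initial pass — values computed on the first demand:
  check.gen = max2(-4, -7) = -4
  omega.gen = sub(-7, -4) = -3
  filter.gen = min2(-4, -3) = -4
  sync.gen = max2(-4, -4) = -4
  report.gen = sub(-4, -4) = 0
  bundle.gen = min2(0, -4) = -4

Second demand — change propagation:
  check.gen: re-runs because merge.txt -4->0; new result 0.
  omega.gen: re-runs because merge.txt -4->0; new result -7.
  filter.gen: re-runs because merge.txt -4->0; omega.gen -3->-7; new result -7.
  sync.gen: re-runs because filter.gen -4->-7; check.gen -4->0; new result 0.
  report.gen: re-runs because filter.gen -4->-7; sync.gen -4->0; new result -7.
  bundle.gen: re-runs because report.gen 0->-7; filter.gen -4->-7; new result -7.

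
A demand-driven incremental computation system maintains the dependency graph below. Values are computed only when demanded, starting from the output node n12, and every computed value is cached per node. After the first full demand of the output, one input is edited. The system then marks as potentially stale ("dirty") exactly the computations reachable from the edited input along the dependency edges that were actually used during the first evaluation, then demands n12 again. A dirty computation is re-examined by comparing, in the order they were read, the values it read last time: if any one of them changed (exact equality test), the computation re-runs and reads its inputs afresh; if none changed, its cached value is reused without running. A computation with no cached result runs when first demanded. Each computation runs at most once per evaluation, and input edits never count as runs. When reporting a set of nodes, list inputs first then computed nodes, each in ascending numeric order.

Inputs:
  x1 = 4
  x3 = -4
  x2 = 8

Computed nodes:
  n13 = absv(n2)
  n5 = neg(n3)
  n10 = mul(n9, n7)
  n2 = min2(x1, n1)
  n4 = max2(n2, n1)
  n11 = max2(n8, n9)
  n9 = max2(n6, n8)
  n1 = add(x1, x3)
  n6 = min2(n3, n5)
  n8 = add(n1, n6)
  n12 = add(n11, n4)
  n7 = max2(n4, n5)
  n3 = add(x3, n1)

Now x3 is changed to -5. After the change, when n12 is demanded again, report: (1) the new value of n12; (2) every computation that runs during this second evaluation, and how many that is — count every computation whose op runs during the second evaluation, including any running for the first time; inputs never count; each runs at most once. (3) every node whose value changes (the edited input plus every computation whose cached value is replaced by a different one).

New value of n12: -7.
Computations that run: n1, n2, n3, n4, n5, n6, n8, n9, n11, n12 — 10 in total.
Values that change: x3, n1, n2, n3, n4, n5, n6, n8, n9, n11, n12.

First evaluation (everything demanded from the output):
  n1 = add(4, -4) = 0
  n2 = min2(4, 0) = 0
  n3 = add(-4, 0) = -4
  n4 = max2(0, 0) = 0
  n5 = neg(-4) = 4
  n6 = min2(-4, 4) = -4
  n8 = add(0, -4) = -4
  n9 = max2(-4, -4) = -4
  n11 = max2(-4, -4) = -4
  n12 = add(-4, 0) = -4

Propagation after the edit:
  n1: runs — x3 -4->-5; result -1.
  n2: runs — n1 0->-1; result -1.
  n3: runs — x3 -4->-5; n1 0->-1; result -6.
  n4: runs — n2 0->-1; n1 0->-1; result -1.
  n5: runs — n3 -4->-6; result 6.
  n6: runs — n3 -4->-6; n5 4->6; result -6.
  n8: runs — n1 0->-1; n6 -4->-6; result -7.
  n9: runs — n6 -4->-6; n8 -4->-7; result -6.
  n11: runs — n8 -4->-7; n9 -4->-6; result -6.
  n12: runs — n11 -4->-6; n4 0->-1; result -7.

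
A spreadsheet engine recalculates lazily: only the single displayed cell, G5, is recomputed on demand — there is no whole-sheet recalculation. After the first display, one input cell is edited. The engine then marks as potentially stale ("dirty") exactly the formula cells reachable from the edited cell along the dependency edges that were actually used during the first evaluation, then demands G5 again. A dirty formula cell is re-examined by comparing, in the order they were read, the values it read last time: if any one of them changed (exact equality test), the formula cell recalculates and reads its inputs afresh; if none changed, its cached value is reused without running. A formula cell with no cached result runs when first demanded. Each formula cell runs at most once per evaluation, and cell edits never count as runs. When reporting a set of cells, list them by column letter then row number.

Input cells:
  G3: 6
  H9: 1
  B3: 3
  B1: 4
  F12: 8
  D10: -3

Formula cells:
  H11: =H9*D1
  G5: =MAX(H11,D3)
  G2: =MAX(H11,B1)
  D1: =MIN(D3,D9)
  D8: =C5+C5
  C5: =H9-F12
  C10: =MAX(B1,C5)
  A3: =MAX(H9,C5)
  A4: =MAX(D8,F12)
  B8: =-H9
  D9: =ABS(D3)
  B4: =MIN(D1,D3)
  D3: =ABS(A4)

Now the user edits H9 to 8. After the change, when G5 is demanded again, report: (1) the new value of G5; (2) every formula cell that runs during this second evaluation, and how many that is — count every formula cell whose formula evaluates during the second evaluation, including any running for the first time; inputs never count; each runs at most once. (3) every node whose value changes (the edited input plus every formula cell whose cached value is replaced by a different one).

First evaluation (everything demanded from the output):
  C5 = 1 - 8 = -7
  D8 = -7 + -7 = -14
  A4 = MAX(-14, 8) = 8
  D3 = ABS(8) = 8
  D9 = ABS(8) = 8
  D1 = MIN(8, 8) = 8
  H11 = 1 * 8 = 8
  G5 = MAX(8, 8) = 8

Propagation after the edit:
  C5: runs — H9 1->8; result 0.
  D8: runs — C5 -7->0; C5 -7->0; result 0.
  A4: runs — D8 -14->0; result 8 (same value as before).
  D3: checked — values it read are unchanged (A4 unchanged); reused cached 8 without running.
  D9: checked — values it read are unchanged (D3 unchanged); reused cached 8 without running.
  D1: checked — values it read are unchanged (D3 unchanged, D9 unchanged); reused cached 8 without running.
  H11: runs — H9 1->8; result 64.
  G5: runs — H11 8->64; result 64.

Key observation: the cutoff stops propagation at D3 — its inputs' values are unchanged, so it reuses its cache.

New value of G5: 64.
Formula cells that run: A4, C5, D8, G5, H11 — 5 in total.
Values that change: C5, D8, G5, H9, H11.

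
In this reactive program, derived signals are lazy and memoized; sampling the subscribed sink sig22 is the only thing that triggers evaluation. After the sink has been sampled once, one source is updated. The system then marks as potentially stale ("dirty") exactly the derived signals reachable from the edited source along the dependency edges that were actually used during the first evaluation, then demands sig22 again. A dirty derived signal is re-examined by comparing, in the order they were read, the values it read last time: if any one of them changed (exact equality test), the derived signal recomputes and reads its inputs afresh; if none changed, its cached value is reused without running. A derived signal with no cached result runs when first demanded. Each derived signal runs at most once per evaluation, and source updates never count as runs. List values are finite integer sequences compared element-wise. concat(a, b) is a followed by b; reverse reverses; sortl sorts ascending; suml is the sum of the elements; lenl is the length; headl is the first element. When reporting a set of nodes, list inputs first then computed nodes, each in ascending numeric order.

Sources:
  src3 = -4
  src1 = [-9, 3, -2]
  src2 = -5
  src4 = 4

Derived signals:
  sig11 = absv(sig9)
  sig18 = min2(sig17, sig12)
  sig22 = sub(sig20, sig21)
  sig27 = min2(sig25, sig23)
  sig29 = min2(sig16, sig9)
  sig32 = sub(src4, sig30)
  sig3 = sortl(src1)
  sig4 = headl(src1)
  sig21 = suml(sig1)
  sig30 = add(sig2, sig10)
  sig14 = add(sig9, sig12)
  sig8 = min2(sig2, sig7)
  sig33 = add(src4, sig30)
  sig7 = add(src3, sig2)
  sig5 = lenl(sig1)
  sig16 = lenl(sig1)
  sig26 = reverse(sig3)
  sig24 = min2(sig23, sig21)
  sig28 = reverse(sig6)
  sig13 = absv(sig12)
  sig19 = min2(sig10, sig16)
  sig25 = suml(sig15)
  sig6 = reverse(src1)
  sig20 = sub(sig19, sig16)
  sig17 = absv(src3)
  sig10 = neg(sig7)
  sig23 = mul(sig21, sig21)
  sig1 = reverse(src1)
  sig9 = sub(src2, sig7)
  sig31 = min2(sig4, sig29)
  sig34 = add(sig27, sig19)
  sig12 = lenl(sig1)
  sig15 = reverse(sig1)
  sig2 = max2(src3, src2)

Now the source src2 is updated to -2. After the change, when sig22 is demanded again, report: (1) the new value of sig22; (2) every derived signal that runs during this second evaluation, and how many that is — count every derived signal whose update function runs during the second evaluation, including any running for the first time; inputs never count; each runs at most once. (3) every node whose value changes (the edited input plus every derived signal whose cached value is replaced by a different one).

First demand of the output computes:
  sig1 = reverse([-9, 3, -2]) = [-2, 3, -9]
  sig2 = max2(-4, -5) = -4
  sig7 = add(-4, -4) = -8
  sig10 = neg(-8) = 8
  sig16 = lenl([-2, 3, -9]) = 3
  sig19 = min2(8, 3) = 3
  sig20 = sub(3, 3) = 0
  sig21 = suml([-2, 3, -9]) = -8
  sig22 = sub(0, -8) = 8

After the edit, cleaning proceeds:
  sig2: a read changed (src2 -5->-2) — executes, giving -2.
  sig7: a read changed (sig2 -4->-2) — executes, giving -6.
  sig10: a read changed (sig7 -8->-6) — executes, giving 6.
  sig19: a read changed (sig10 8->6) — executes, giving 3 — identical to its old value.
  sig20: dirty, but its reads are unchanged (sig19 unchanged, sig16 unchanged); cached 0 stands.
  sig22: dirty, but its reads are unchanged (sig20 unchanged, sig21 unchanged); cached 8 stands.

Note the absorption at sig19: it re-runs yet its value is the same, leaving the output's value untouched.

Demanding sig22 again yields 8.
4 derived signals run: sig2, sig7, sig10, sig19.
The nodes whose values change: src2, sig2, sig7, sig10.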